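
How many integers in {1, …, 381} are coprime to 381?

252

Factor: 381 = 3 · 127.
φ(381) = (3−1) · (127−1) = 2 · 126 = 252.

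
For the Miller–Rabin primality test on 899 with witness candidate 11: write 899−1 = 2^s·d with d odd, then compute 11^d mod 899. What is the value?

899 − 1 = 898 = 2^1 · 449, so d = 449.
11^1 ≡ 11 (mod 899)
11^2 ≡ 11^2 = 121 ≡ 121 (mod 899)
11^4 ≡ 121^2 = 14641 ≡ 257 (mod 899)
11^8 ≡ 257^2 = 66049 ≡ 422 (mod 899)
11^16 ≡ 422^2 = 178084 ≡ 82 (mod 899)
11^32 ≡ 82^2 = 6724 ≡ 431 (mod 899)
11^64 ≡ 431^2 = 185761 ≡ 567 (mod 899)
11^128 ≡ 567^2 = 321489 ≡ 546 (mod 899)
11^256 ≡ 546^2 = 298116 ≡ 547 (mod 899)
449 = 256 + 128 + 64 + 1 in binary powers of 2.
So 11^449 ≡ 547 · 546 · 567 · 11 ≡ 823 (mod 899).
Squaring chain: 823; never reaches −1, so base 11 is a Miller–Rabin witness that 899 is composite.

823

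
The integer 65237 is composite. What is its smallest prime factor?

65237 is odd.
Digit sum 23, not divisible by 3.
Ends in 7: not divisible by 5.
7: 65237 = 7·9319 + 4
11: 65237 = 11·5930 + 7
13: 65237 = 13·5018 + 3
17: 65237 = 17·3837 + 8
19: 65237 = 19·3433 + 10
23: 65237 = 23·2836 + 9
29: 65237 = 29·2249 + 16
31: 65237 = 31·2104 + 13
37: 65237 = 37·1763 + 6
41: 65237 = 41·1591 + 6
43: 65237 = 43·1517 + 6
47: 65237 = 47·1388 + 1
53: 65237 = 53·1230 + 47
59: 65237 = 59·1105 + 42
61: 65237 = 61·1069 + 28
67: 65237 = 67·973 + 46
71: 65237 = 71·918 + 59
73: 65237 = 73·893 + 48
79: 65237 = 79·825 + 62
83: 65237 = 83·785 + 82
89: 65237 = 89·733

89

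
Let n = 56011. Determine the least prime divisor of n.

79

56011 is odd.
Digit sum 13, not divisible by 3.
Ends in 1: not divisible by 5.
7: 56011 = 7·8001 + 4
11: 56011 = 11·5091 + 10
13: 56011 = 13·4308 + 7
17: 56011 = 17·3294 + 13
19: 56011 = 19·2947 + 18
23: 56011 = 23·2435 + 6
29: 56011 = 29·1931 + 12
31: 56011 = 31·1806 + 25
37: 56011 = 37·1513 + 30
41: 56011 = 41·1366 + 5
43: 56011 = 43·1302 + 25
47: 56011 = 47·1191 + 34
53: 56011 = 53·1056 + 43
59: 56011 = 59·949 + 20
61: 56011 = 61·918 + 13
67: 56011 = 67·835 + 66
71: 56011 = 71·788 + 63
73: 56011 = 73·767 + 20
79: 56011 = 79·709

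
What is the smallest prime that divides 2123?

11

2123 is odd.
Digit sum 8, not divisible by 3.
Ends in 3: not divisible by 5.
7: 2123 = 7·303 + 2
11: 2123 = 11·193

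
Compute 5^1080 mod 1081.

5^1 ≡ 5 (mod 1081)
5^2 ≡ 5^2 = 25 ≡ 25 (mod 1081)
5^4 ≡ 25^2 = 625 ≡ 625 (mod 1081)
5^8 ≡ 625^2 = 390625 ≡ 384 (mod 1081)
5^16 ≡ 384^2 = 147456 ≡ 440 (mod 1081)
5^32 ≡ 440^2 = 193600 ≡ 101 (mod 1081)
5^64 ≡ 101^2 = 10201 ≡ 472 (mod 1081)
5^128 ≡ 472^2 = 222784 ≡ 98 (mod 1081)
5^256 ≡ 98^2 = 9604 ≡ 956 (mod 1081)
5^512 ≡ 956^2 = 913936 ≡ 491 (mod 1081)
5^1024 ≡ 491^2 = 241081 ≡ 18 (mod 1081)
1080 = 1024 + 32 + 16 + 8 in binary powers of 2.
So 5^1080 ≡ 18 · 101 · 440 · 384 ≡ 968 (mod 1081).
Since 968 ≠ 1, base 5 is a Fermat witness: 1081 is composite.

968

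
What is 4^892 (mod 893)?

4^1 ≡ 4 (mod 893)
4^2 ≡ 4^2 = 16 ≡ 16 (mod 893)
4^4 ≡ 16^2 = 256 ≡ 256 (mod 893)
4^8 ≡ 256^2 = 65536 ≡ 347 (mod 893)
4^16 ≡ 347^2 = 120409 ≡ 747 (mod 893)
4^32 ≡ 747^2 = 558009 ≡ 777 (mod 893)
4^64 ≡ 777^2 = 603729 ≡ 61 (mod 893)
4^128 ≡ 61^2 = 3721 ≡ 149 (mod 893)
4^256 ≡ 149^2 = 22201 ≡ 769 (mod 893)
4^512 ≡ 769^2 = 591361 ≡ 195 (mod 893)
892 = 512 + 256 + 64 + 32 + 16 + 8 + 4 in binary powers of 2.
So 4^892 ≡ 195 · 769 · 61 · 777 · 747 · 347 · 256 ≡ 61 (mod 893).
Since 61 ≠ 1, base 4 is a Fermat witness: 893 is composite.

61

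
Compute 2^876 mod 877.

2^1 ≡ 2 (mod 877)
2^2 ≡ 2^2 = 4 ≡ 4 (mod 877)
2^4 ≡ 4^2 = 16 ≡ 16 (mod 877)
2^8 ≡ 16^2 = 256 ≡ 256 (mod 877)
2^16 ≡ 256^2 = 65536 ≡ 638 (mod 877)
2^32 ≡ 638^2 = 407044 ≡ 116 (mod 877)
2^64 ≡ 116^2 = 13456 ≡ 301 (mod 877)
2^128 ≡ 301^2 = 90601 ≡ 270 (mod 877)
2^256 ≡ 270^2 = 72900 ≡ 109 (mod 877)
2^512 ≡ 109^2 = 11881 ≡ 480 (mod 877)
876 = 512 + 256 + 64 + 32 + 8 + 4 in binary powers of 2.
So 2^876 ≡ 480 · 109 · 301 · 116 · 256 · 16 ≡ 1 (mod 877).
Since the result is 1, base 2 gives no evidence that 877 is composite.

1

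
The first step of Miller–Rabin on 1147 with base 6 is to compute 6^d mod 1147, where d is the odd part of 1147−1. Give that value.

1147 − 1 = 1146 = 2^1 · 573, so d = 573.
6^1 ≡ 6 (mod 1147)
6^2 ≡ 6^2 = 36 ≡ 36 (mod 1147)
6^4 ≡ 36^2 = 1296 ≡ 149 (mod 1147)
6^8 ≡ 149^2 = 22201 ≡ 408 (mod 1147)
6^16 ≡ 408^2 = 166464 ≡ 149 (mod 1147)
6^32 ≡ 149^2 = 22201 ≡ 408 (mod 1147)
6^64 ≡ 408^2 = 166464 ≡ 149 (mod 1147)
6^128 ≡ 149^2 = 22201 ≡ 408 (mod 1147)
6^256 ≡ 408^2 = 166464 ≡ 149 (mod 1147)
6^512 ≡ 149^2 = 22201 ≡ 408 (mod 1147)
573 = 512 + 32 + 16 + 8 + 4 + 1 in binary powers of 2.
So 6^573 ≡ 408 · 408 · 149 · 408 · 149 · 6 ≡ 154 (mod 1147).
Squaring chain: 154; never reaches −1, so base 6 is a Miller–Rabin witness that 1147 is composite.

154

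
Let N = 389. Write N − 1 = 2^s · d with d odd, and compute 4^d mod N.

388

389 − 1 = 388 = 2^2 · 97, so d = 97.
4^1 ≡ 4 (mod 389)
4^2 ≡ 4^2 = 16 ≡ 16 (mod 389)
4^4 ≡ 16^2 = 256 ≡ 256 (mod 389)
4^8 ≡ 256^2 = 65536 ≡ 184 (mod 389)
4^16 ≡ 184^2 = 33856 ≡ 13 (mod 389)
4^32 ≡ 13^2 = 169 ≡ 169 (mod 389)
4^64 ≡ 169^2 = 28561 ≡ 164 (mod 389)
97 = 64 + 32 + 1 in binary powers of 2.
So 4^97 ≡ 164 · 169 · 4 ≡ 388 (mod 389).
Since 4^d ≡ 388 (mod 389), base 4 does not prove 389 composite.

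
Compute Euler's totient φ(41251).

34440

Factor: 41251 = 7 · 71 · 83.
φ(41251) = (7−1) · (71−1) · (83−1) = 6 · 70 · 82 = 34440.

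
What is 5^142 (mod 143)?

25

5^1 ≡ 5 (mod 143)
5^2 ≡ 5^2 = 25 ≡ 25 (mod 143)
5^4 ≡ 25^2 = 625 ≡ 53 (mod 143)
5^8 ≡ 53^2 = 2809 ≡ 92 (mod 143)
5^16 ≡ 92^2 = 8464 ≡ 27 (mod 143)
5^32 ≡ 27^2 = 729 ≡ 14 (mod 143)
5^64 ≡ 14^2 = 196 ≡ 53 (mod 143)
5^128 ≡ 53^2 = 2809 ≡ 92 (mod 143)
142 = 128 + 8 + 4 + 2 in binary powers of 2.
So 5^142 ≡ 92 · 92 · 53 · 25 ≡ 25 (mod 143).
Since 25 ≠ 1, base 5 is a Fermat witness: 143 is composite.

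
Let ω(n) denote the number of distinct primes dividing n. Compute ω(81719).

81719 = 11 · 7429
7429 = 17 · 437
437 = 19 · 23
81719 = 11 · 17 · 19 · 23, which has 4 distinct prime factors.

4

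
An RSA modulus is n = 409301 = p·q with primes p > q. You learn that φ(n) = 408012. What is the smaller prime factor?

φ(n) = (p−1)(q−1) = n − (p+q) + 1, so p + q = 409301 − 408012 + 1 = 1290.
p and q are the roots of t² − 1290t + 409301 = 0.
Discriminant: 1290² − 4·409301 = 1664100 − 1637204 = 26896; √26896 = 164.
q = (1290 − 164)/2 = 563, p = (1290 + 164)/2 = 727.
Check: 563 · 727 = 409301.

563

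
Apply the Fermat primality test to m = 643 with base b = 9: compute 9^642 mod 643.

9^1 ≡ 9 (mod 643)
9^2 ≡ 9^2 = 81 ≡ 81 (mod 643)
9^4 ≡ 81^2 = 6561 ≡ 131 (mod 643)
9^8 ≡ 131^2 = 17161 ≡ 443 (mod 643)
9^16 ≡ 443^2 = 196249 ≡ 134 (mod 643)
9^32 ≡ 134^2 = 17956 ≡ 595 (mod 643)
9^64 ≡ 595^2 = 354025 ≡ 375 (mod 643)
9^128 ≡ 375^2 = 140625 ≡ 451 (mod 643)
9^256 ≡ 451^2 = 203401 ≡ 213 (mod 643)
9^512 ≡ 213^2 = 45369 ≡ 359 (mod 643)
642 = 512 + 128 + 2 in binary powers of 2.
So 9^642 ≡ 359 · 451 · 81 ≡ 1 (mod 643).
Since the result is 1, base 9 gives no evidence that 643 is composite.

1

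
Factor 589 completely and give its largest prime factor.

31

589 = 19 · 31
31 is prime.
So 589 = 19 · 31; the largest prime factor is 31.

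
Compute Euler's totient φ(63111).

Factor: 63111 = 3 · 109 · 193.
φ(63111) = (3−1) · (109−1) · (193−1) = 2 · 108 · 192 = 41472.

41472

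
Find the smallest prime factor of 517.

11

517 is odd.
Digit sum 13, not divisible by 3.
Ends in 7: not divisible by 5.
7: 517 = 7·73 + 6
11: 517 = 11·47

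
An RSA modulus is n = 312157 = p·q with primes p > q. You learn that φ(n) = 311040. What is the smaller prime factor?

φ(n) = (p−1)(q−1) = n − (p+q) + 1, so p + q = 312157 − 311040 + 1 = 1118.
p and q are the roots of t² − 1118t + 312157 = 0.
Discriminant: 1118² − 4·312157 = 1249924 − 1248628 = 1296; √1296 = 36.
q = (1118 − 36)/2 = 541, p = (1118 + 36)/2 = 577.
Check: 541 · 577 = 312157.

541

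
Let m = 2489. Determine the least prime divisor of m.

2489 is odd.
Digit sum 23, not divisible by 3.
Ends in 9: not divisible by 5.
7: 2489 = 7·355 + 4
11: 2489 = 11·226 + 3
13: 2489 = 13·191 + 6
17: 2489 = 17·146 + 7
19: 2489 = 19·131

19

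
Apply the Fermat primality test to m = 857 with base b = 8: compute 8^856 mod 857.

8^1 ≡ 8 (mod 857)
8^2 ≡ 8^2 = 64 ≡ 64 (mod 857)
8^4 ≡ 64^2 = 4096 ≡ 668 (mod 857)
8^8 ≡ 668^2 = 446224 ≡ 584 (mod 857)
8^16 ≡ 584^2 = 341056 ≡ 827 (mod 857)
8^32 ≡ 827^2 = 683929 ≡ 43 (mod 857)
8^64 ≡ 43^2 = 1849 ≡ 135 (mod 857)
8^128 ≡ 135^2 = 18225 ≡ 228 (mod 857)
8^256 ≡ 228^2 = 51984 ≡ 564 (mod 857)
8^512 ≡ 564^2 = 318096 ≡ 149 (mod 857)
856 = 512 + 256 + 64 + 16 + 8 in binary powers of 2.
So 8^856 ≡ 149 · 564 · 135 · 827 · 584 ≡ 1 (mod 857).
Since the result is 1, base 8 gives no evidence that 857 is composite.

1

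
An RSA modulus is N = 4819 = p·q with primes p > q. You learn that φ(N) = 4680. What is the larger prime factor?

79

φ(n) = (p−1)(q−1) = n − (p+q) + 1, so p + q = 4819 − 4680 + 1 = 140.
p and q are the roots of t² − 140t + 4819 = 0.
Discriminant: 140² − 4·4819 = 19600 − 19276 = 324; √324 = 18.
q = (140 − 18)/2 = 61, p = (140 + 18)/2 = 79.
Check: 61 · 79 = 4819.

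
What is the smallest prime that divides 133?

7

133 is odd.
Digit sum 7, not divisible by 3.
Ends in 3: not divisible by 5.
7: 133 = 7·19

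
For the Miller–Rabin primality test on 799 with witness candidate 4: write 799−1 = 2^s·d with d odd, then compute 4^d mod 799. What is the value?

676

799 − 1 = 798 = 2^1 · 399, so d = 399.
4^1 ≡ 4 (mod 799)
4^2 ≡ 4^2 = 16 ≡ 16 (mod 799)
4^4 ≡ 16^2 = 256 ≡ 256 (mod 799)
4^8 ≡ 256^2 = 65536 ≡ 18 (mod 799)
4^16 ≡ 18^2 = 324 ≡ 324 (mod 799)
4^32 ≡ 324^2 = 104976 ≡ 307 (mod 799)
4^64 ≡ 307^2 = 94249 ≡ 766 (mod 799)
4^128 ≡ 766^2 = 586756 ≡ 290 (mod 799)
4^256 ≡ 290^2 = 84100 ≡ 205 (mod 799)
399 = 256 + 128 + 8 + 4 + 2 + 1 in binary powers of 2.
So 4^399 ≡ 205 · 290 · 18 · 256 · 16 · 4 ≡ 676 (mod 799).
Squaring chain: 676; never reaches −1, so base 4 is a Miller–Rabin witness that 799 is composite.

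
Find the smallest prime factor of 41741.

41741 is odd.
Digit sum 17, not divisible by 3.
Ends in 1: not divisible by 5.
7: 41741 = 7·5963

7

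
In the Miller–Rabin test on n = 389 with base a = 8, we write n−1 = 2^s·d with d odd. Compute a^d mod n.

274

389 − 1 = 388 = 2^2 · 97, so d = 97.
8^1 ≡ 8 (mod 389)
8^2 ≡ 8^2 = 64 ≡ 64 (mod 389)
8^4 ≡ 64^2 = 4096 ≡ 206 (mod 389)
8^8 ≡ 206^2 = 42436 ≡ 35 (mod 389)
8^16 ≡ 35^2 = 1225 ≡ 58 (mod 389)
8^32 ≡ 58^2 = 3364 ≡ 252 (mod 389)
8^64 ≡ 252^2 = 63504 ≡ 97 (mod 389)
97 = 64 + 32 + 1 in binary powers of 2.
So 8^97 ≡ 97 · 252 · 8 ≡ 274 (mod 389).
Squaring chain: 274 → 388; reaches −1, so base 8 does not prove 389 composite.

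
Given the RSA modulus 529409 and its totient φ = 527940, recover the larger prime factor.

φ(n) = (p−1)(q−1) = n − (p+q) + 1, so p + q = 529409 − 527940 + 1 = 1470.
p and q are the roots of t² − 1470t + 529409 = 0.
Discriminant: 1470² − 4·529409 = 2160900 − 2117636 = 43264; √43264 = 208.
q = (1470 − 208)/2 = 631, p = (1470 + 208)/2 = 839.
Check: 631 · 839 = 529409.

839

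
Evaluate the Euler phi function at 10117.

Factor: 10117 = 67 · 151.
φ(10117) = (67−1) · (151−1) = 66 · 150 = 9900.

9900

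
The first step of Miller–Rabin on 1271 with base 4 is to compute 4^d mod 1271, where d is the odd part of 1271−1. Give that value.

1271 − 1 = 1270 = 2^1 · 635, so d = 635.
4^1 ≡ 4 (mod 1271)
4^2 ≡ 4^2 = 16 ≡ 16 (mod 1271)
4^4 ≡ 16^2 = 256 ≡ 256 (mod 1271)
4^8 ≡ 256^2 = 65536 ≡ 715 (mod 1271)
4^16 ≡ 715^2 = 511225 ≡ 283 (mod 1271)
4^32 ≡ 283^2 = 80089 ≡ 16 (mod 1271)
4^64 ≡ 16^2 = 256 ≡ 256 (mod 1271)
4^128 ≡ 256^2 = 65536 ≡ 715 (mod 1271)
4^256 ≡ 715^2 = 511225 ≡ 283 (mod 1271)
4^512 ≡ 283^2 = 80089 ≡ 16 (mod 1271)
635 = 512 + 64 + 32 + 16 + 8 + 2 + 1 in binary powers of 2.
So 4^635 ≡ 16 · 256 · 16 · 283 · 715 · 16 · 4 ≡ 1024 (mod 1271).
Squaring chain: 1024; never reaches −1, so base 4 is a Miller–Rabin witness that 1271 is composite.

1024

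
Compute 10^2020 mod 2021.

1615

10^1 ≡ 10 (mod 2021)
10^2 ≡ 10^2 = 100 ≡ 100 (mod 2021)
10^4 ≡ 100^2 = 10000 ≡ 1916 (mod 2021)
10^8 ≡ 1916^2 = 3671056 ≡ 920 (mod 2021)
10^16 ≡ 920^2 = 846400 ≡ 1622 (mod 2021)
10^32 ≡ 1622^2 = 2630884 ≡ 1563 (mod 2021)
10^64 ≡ 1563^2 = 2442969 ≡ 1601 (mod 2021)
10^128 ≡ 1601^2 = 2563201 ≡ 573 (mod 2021)
10^256 ≡ 573^2 = 328329 ≡ 927 (mod 2021)
10^512 ≡ 927^2 = 859329 ≡ 404 (mod 2021)
10^1024 ≡ 404^2 = 163216 ≡ 1536 (mod 2021)
2020 = 1024 + 512 + 256 + 128 + 64 + 32 + 4 in binary powers of 2.
So 10^2020 ≡ 1536 · 404 · 927 · 573 · 1601 · 1563 · 1916 ≡ 1615 (mod 2021).
Since 1615 ≠ 1, base 10 is a Fermat witness: 2021 is composite.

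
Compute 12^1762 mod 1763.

12^1 ≡ 12 (mod 1763)
12^2 ≡ 12^2 = 144 ≡ 144 (mod 1763)
12^4 ≡ 144^2 = 20736 ≡ 1343 (mod 1763)
12^8 ≡ 1343^2 = 1803649 ≡ 100 (mod 1763)
12^16 ≡ 100^2 = 10000 ≡ 1185 (mod 1763)
12^32 ≡ 1185^2 = 1404225 ≡ 877 (mod 1763)
12^64 ≡ 877^2 = 769129 ≡ 461 (mod 1763)
12^128 ≡ 461^2 = 212521 ≡ 961 (mod 1763)
12^256 ≡ 961^2 = 923521 ≡ 1472 (mod 1763)
12^512 ≡ 1472^2 = 2166784 ≡ 57 (mod 1763)
12^1024 ≡ 57^2 = 3249 ≡ 1486 (mod 1763)
1762 = 1024 + 512 + 128 + 64 + 32 + 2 in binary powers of 2.
So 12^1762 ≡ 1486 · 57 · 961 · 461 · 877 · 144 ≡ 1743 (mod 1763).
Since 1743 ≠ 1, base 12 is a Fermat witness: 1763 is composite.

1743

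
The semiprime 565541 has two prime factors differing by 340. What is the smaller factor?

Since p = q + 340, we have 565541 = q(q + 340), so q² + 340q − 565541 = 0.
Discriminant: 340² + 4·565541 = 115600 + 2262164 = 2377764; √2377764 = 1542.
q = (−340 + 1542)/2 = 601, and p = q + 340 = 941.
Check: 601 · 941 = 565541.

601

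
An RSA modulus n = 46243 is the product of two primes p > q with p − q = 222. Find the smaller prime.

Since p = q + 222, we have 46243 = q(q + 222), so q² + 222q − 46243 = 0.
Discriminant: 222² + 4·46243 = 49284 + 184972 = 234256; √234256 = 484.
q = (−222 + 484)/2 = 131, and p = q + 222 = 353.
Check: 131 · 353 = 46243.

131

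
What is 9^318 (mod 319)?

9^1 ≡ 9 (mod 319)
9^2 ≡ 9^2 = 81 ≡ 81 (mod 319)
9^4 ≡ 81^2 = 6561 ≡ 181 (mod 319)
9^8 ≡ 181^2 = 32761 ≡ 223 (mod 319)
9^16 ≡ 223^2 = 49729 ≡ 284 (mod 319)
9^32 ≡ 284^2 = 80656 ≡ 268 (mod 319)
9^64 ≡ 268^2 = 71824 ≡ 49 (mod 319)
9^128 ≡ 49^2 = 2401 ≡ 168 (mod 319)
9^256 ≡ 168^2 = 28224 ≡ 152 (mod 319)
318 = 256 + 32 + 16 + 8 + 4 + 2 in binary powers of 2.
So 9^318 ≡ 152 · 268 · 284 · 223 · 181 · 81 ≡ 25 (mod 319).
Since 25 ≠ 1, base 9 is a Fermat witness: 319 is composite.

25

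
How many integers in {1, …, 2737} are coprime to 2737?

Factor: 2737 = 7 · 17 · 23.
φ(2737) = (7−1) · (17−1) · (23−1) = 6 · 16 · 22 = 2112.

2112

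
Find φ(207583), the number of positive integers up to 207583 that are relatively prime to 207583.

Factor: 207583 = 41 · 61 · 83.
φ(207583) = (41−1) · (61−1) · (83−1) = 40 · 60 · 82 = 196800.

196800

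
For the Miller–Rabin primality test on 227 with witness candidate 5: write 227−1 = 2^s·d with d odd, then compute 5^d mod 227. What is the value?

227 − 1 = 226 = 2^1 · 113, so d = 113.
5^1 ≡ 5 (mod 227)
5^2 ≡ 5^2 = 25 ≡ 25 (mod 227)
5^4 ≡ 25^2 = 625 ≡ 171 (mod 227)
5^8 ≡ 171^2 = 29241 ≡ 185 (mod 227)
5^16 ≡ 185^2 = 34225 ≡ 175 (mod 227)
5^32 ≡ 175^2 = 30625 ≡ 207 (mod 227)
5^64 ≡ 207^2 = 42849 ≡ 173 (mod 227)
113 = 64 + 32 + 16 + 1 in binary powers of 2.
So 5^113 ≡ 173 · 207 · 175 · 5 ≡ 226 (mod 227).
Since 5^d ≡ 226 (mod 227), base 5 does not prove 227 composite.

226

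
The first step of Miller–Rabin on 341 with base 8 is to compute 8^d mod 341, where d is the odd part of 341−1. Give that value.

341 − 1 = 340 = 2^2 · 85, so d = 85.
8^1 ≡ 8 (mod 341)
8^2 ≡ 8^2 = 64 ≡ 64 (mod 341)
8^4 ≡ 64^2 = 4096 ≡ 4 (mod 341)
8^8 ≡ 4^2 = 16 ≡ 16 (mod 341)
8^16 ≡ 16^2 = 256 ≡ 256 (mod 341)
8^32 ≡ 256^2 = 65536 ≡ 64 (mod 341)
8^64 ≡ 64^2 = 4096 ≡ 4 (mod 341)
85 = 64 + 16 + 4 + 1 in binary powers of 2.
So 8^85 ≡ 4 · 256 · 4 · 8 ≡ 32 (mod 341).
Squaring chain: 32 → 1; never reaches −1, so base 8 is a Miller–Rabin witness that 341 is composite.

32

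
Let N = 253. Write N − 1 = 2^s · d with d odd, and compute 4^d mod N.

9

253 − 1 = 252 = 2^2 · 63, so d = 63.
4^1 ≡ 4 (mod 253)
4^2 ≡ 4^2 = 16 ≡ 16 (mod 253)
4^4 ≡ 16^2 = 256 ≡ 3 (mod 253)
4^8 ≡ 3^2 = 9 ≡ 9 (mod 253)
4^16 ≡ 9^2 = 81 ≡ 81 (mod 253)
4^32 ≡ 81^2 = 6561 ≡ 236 (mod 253)
63 = 32 + 16 + 8 + 4 + 2 + 1 in binary powers of 2.
So 4^63 ≡ 236 · 81 · 9 · 3 · 16 · 4 ≡ 9 (mod 253).
Squaring chain: 9 → 81; never reaches −1, so base 4 is a Miller–Rabin witness that 253 is composite.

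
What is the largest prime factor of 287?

287 = 7 · 41
41 is prime.
So 287 = 7 · 41; the largest prime factor is 41.

41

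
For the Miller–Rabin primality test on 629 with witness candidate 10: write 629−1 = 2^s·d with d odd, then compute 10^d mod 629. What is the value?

232

629 − 1 = 628 = 2^2 · 157, so d = 157.
10^1 ≡ 10 (mod 629)
10^2 ≡ 10^2 = 100 ≡ 100 (mod 629)
10^4 ≡ 100^2 = 10000 ≡ 565 (mod 629)
10^8 ≡ 565^2 = 319225 ≡ 322 (mod 629)
10^16 ≡ 322^2 = 103684 ≡ 528 (mod 629)
10^32 ≡ 528^2 = 278784 ≡ 137 (mod 629)
10^64 ≡ 137^2 = 18769 ≡ 528 (mod 629)
10^128 ≡ 528^2 = 278784 ≡ 137 (mod 629)
157 = 128 + 16 + 8 + 4 + 1 in binary powers of 2.
So 10^157 ≡ 137 · 528 · 322 · 565 · 10 ≡ 232 (mod 629).
Squaring chain: 232 → 359; never reaches −1, so base 10 is a Miller–Rabin witness that 629 is composite.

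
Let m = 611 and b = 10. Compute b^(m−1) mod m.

549

10^1 ≡ 10 (mod 611)
10^2 ≡ 10^2 = 100 ≡ 100 (mod 611)
10^4 ≡ 100^2 = 10000 ≡ 224 (mod 611)
10^8 ≡ 224^2 = 50176 ≡ 74 (mod 611)
10^16 ≡ 74^2 = 5476 ≡ 588 (mod 611)
10^32 ≡ 588^2 = 345744 ≡ 529 (mod 611)
10^64 ≡ 529^2 = 279841 ≡ 3 (mod 611)
10^128 ≡ 3^2 = 9 ≡ 9 (mod 611)
10^256 ≡ 9^2 = 81 ≡ 81 (mod 611)
10^512 ≡ 81^2 = 6561 ≡ 451 (mod 611)
610 = 512 + 64 + 32 + 2 in binary powers of 2.
So 10^610 ≡ 451 · 3 · 529 · 100 ≡ 549 (mod 611).
Since 549 ≠ 1, base 10 is a Fermat witness: 611 is composite.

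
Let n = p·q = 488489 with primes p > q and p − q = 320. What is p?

877

Since p = q + 320, we have 488489 = q(q + 320), so q² + 320q − 488489 = 0.
Discriminant: 320² + 4·488489 = 102400 + 1953956 = 2056356; √2056356 = 1434.
q = (−320 + 1434)/2 = 557, and p = q + 320 = 877.
Check: 557 · 877 = 488489.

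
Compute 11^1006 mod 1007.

334

11^1 ≡ 11 (mod 1007)
11^2 ≡ 11^2 = 121 ≡ 121 (mod 1007)
11^4 ≡ 121^2 = 14641 ≡ 543 (mod 1007)
11^8 ≡ 543^2 = 294849 ≡ 805 (mod 1007)
11^16 ≡ 805^2 = 648025 ≡ 524 (mod 1007)
11^32 ≡ 524^2 = 274576 ≡ 672 (mod 1007)
11^64 ≡ 672^2 = 451584 ≡ 448 (mod 1007)
11^128 ≡ 448^2 = 200704 ≡ 311 (mod 1007)
11^256 ≡ 311^2 = 96721 ≡ 49 (mod 1007)
11^512 ≡ 49^2 = 2401 ≡ 387 (mod 1007)
1006 = 512 + 256 + 128 + 64 + 32 + 8 + 4 + 2 in binary powers of 2.
So 11^1006 ≡ 387 · 49 · 311 · 448 · 672 · 805 · 543 · 121 ≡ 334 (mod 1007).
Since 334 ≠ 1, base 11 is a Fermat witness: 1007 is composite.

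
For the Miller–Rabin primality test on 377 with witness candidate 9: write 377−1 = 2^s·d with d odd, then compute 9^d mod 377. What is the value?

377 − 1 = 376 = 2^3 · 47, so d = 47.
9^1 ≡ 9 (mod 377)
9^2 ≡ 9^2 = 81 ≡ 81 (mod 377)
9^4 ≡ 81^2 = 6561 ≡ 152 (mod 377)
9^8 ≡ 152^2 = 23104 ≡ 107 (mod 377)
9^16 ≡ 107^2 = 11449 ≡ 139 (mod 377)
9^32 ≡ 139^2 = 19321 ≡ 94 (mod 377)
47 = 32 + 8 + 4 + 2 + 1 in binary powers of 2.
So 9^47 ≡ 94 · 107 · 152 · 81 · 9 ≡ 237 (mod 377).
Squaring chain: 237 → 373 → 16; never reaches −1, so base 9 is a Miller–Rabin witness that 377 is composite.

237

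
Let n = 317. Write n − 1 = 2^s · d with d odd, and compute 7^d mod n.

317 − 1 = 316 = 2^2 · 79, so d = 79.
7^1 ≡ 7 (mod 317)
7^2 ≡ 7^2 = 49 ≡ 49 (mod 317)
7^4 ≡ 49^2 = 2401 ≡ 182 (mod 317)
7^8 ≡ 182^2 = 33124 ≡ 156 (mod 317)
7^16 ≡ 156^2 = 24336 ≡ 244 (mod 317)
7^32 ≡ 244^2 = 59536 ≡ 257 (mod 317)
7^64 ≡ 257^2 = 66049 ≡ 113 (mod 317)
79 = 64 + 8 + 4 + 2 + 1 in binary powers of 2.
So 7^79 ≡ 113 · 156 · 182 · 49 · 7 ≡ 316 (mod 317).
Since 7^d ≡ 316 (mod 317), base 7 does not prove 317 composite.

316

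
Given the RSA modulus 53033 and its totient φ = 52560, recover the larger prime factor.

293

φ(n) = (p−1)(q−1) = n − (p+q) + 1, so p + q = 53033 − 52560 + 1 = 474.
p and q are the roots of t² − 474t + 53033 = 0.
Discriminant: 474² − 4·53033 = 224676 − 212132 = 12544; √12544 = 112.
q = (474 − 112)/2 = 181, p = (474 + 112)/2 = 293.
Check: 181 · 293 = 53033.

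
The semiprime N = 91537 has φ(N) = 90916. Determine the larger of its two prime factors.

φ(n) = (p−1)(q−1) = n − (p+q) + 1, so p + q = 91537 − 90916 + 1 = 622.
p and q are the roots of t² − 622t + 91537 = 0.
Discriminant: 622² − 4·91537 = 386884 − 366148 = 20736; √20736 = 144.
q = (622 − 144)/2 = 239, p = (622 + 144)/2 = 383.
Check: 239 · 383 = 91537.

383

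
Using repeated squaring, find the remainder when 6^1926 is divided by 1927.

777

6^1 ≡ 6 (mod 1927)
6^2 ≡ 6^2 = 36 ≡ 36 (mod 1927)
6^4 ≡ 36^2 = 1296 ≡ 1296 (mod 1927)
6^8 ≡ 1296^2 = 1679616 ≡ 1199 (mod 1927)
6^16 ≡ 1199^2 = 1437601 ≡ 59 (mod 1927)
6^32 ≡ 59^2 = 3481 ≡ 1554 (mod 1927)
6^64 ≡ 1554^2 = 2414916 ≡ 385 (mod 1927)
6^128 ≡ 385^2 = 148225 ≡ 1773 (mod 1927)
6^256 ≡ 1773^2 = 3143529 ≡ 592 (mod 1927)
6^512 ≡ 592^2 = 350464 ≡ 1677 (mod 1927)
6^1024 ≡ 1677^2 = 2812329 ≡ 836 (mod 1927)
1926 = 1024 + 512 + 256 + 128 + 4 + 2 in binary powers of 2.
So 6^1926 ≡ 836 · 1677 · 592 · 1773 · 1296 · 36 ≡ 777 (mod 1927).
Since 777 ≠ 1, base 6 is a Fermat witness: 1927 is composite.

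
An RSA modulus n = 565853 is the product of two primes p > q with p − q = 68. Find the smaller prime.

Since p = q + 68, we have 565853 = q(q + 68), so q² + 68q − 565853 = 0.
Discriminant: 68² + 4·565853 = 4624 + 2263412 = 2268036; √2268036 = 1506.
q = (−68 + 1506)/2 = 719, and p = q + 68 = 787.
Check: 719 · 787 = 565853.

719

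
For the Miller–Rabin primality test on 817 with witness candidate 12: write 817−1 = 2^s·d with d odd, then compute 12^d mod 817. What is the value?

817 − 1 = 816 = 2^4 · 51, so d = 51.
12^1 ≡ 12 (mod 817)
12^2 ≡ 12^2 = 144 ≡ 144 (mod 817)
12^4 ≡ 144^2 = 20736 ≡ 311 (mod 817)
12^8 ≡ 311^2 = 96721 ≡ 315 (mod 817)
12^16 ≡ 315^2 = 99225 ≡ 368 (mod 817)
12^32 ≡ 368^2 = 135424 ≡ 619 (mod 817)
51 = 32 + 16 + 2 + 1 in binary powers of 2.
So 12^51 ≡ 619 · 368 · 144 · 12 ≡ 512 (mod 817).
Squaring chain: 512 → 704 → 514 → 305; never reaches −1, so base 12 is a Miller–Rabin witness that 817 is composite.

512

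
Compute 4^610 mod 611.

4^1 ≡ 4 (mod 611)
4^2 ≡ 4^2 = 16 ≡ 16 (mod 611)
4^4 ≡ 16^2 = 256 ≡ 256 (mod 611)
4^8 ≡ 256^2 = 65536 ≡ 159 (mod 611)
4^16 ≡ 159^2 = 25281 ≡ 230 (mod 611)
4^32 ≡ 230^2 = 52900 ≡ 354 (mod 611)
4^64 ≡ 354^2 = 125316 ≡ 61 (mod 611)
4^128 ≡ 61^2 = 3721 ≡ 55 (mod 611)
4^256 ≡ 55^2 = 3025 ≡ 581 (mod 611)
4^512 ≡ 581^2 = 337561 ≡ 289 (mod 611)
610 = 512 + 64 + 32 + 2 in binary powers of 2.
So 4^610 ≡ 289 · 61 · 354 · 16 ≡ 425 (mod 611).
Since 425 ≠ 1, base 4 is a Fermat witness: 611 is composite.

425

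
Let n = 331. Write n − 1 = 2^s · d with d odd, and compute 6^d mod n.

1

331 − 1 = 330 = 2^1 · 165, so d = 165.
6^1 ≡ 6 (mod 331)
6^2 ≡ 6^2 = 36 ≡ 36 (mod 331)
6^4 ≡ 36^2 = 1296 ≡ 303 (mod 331)
6^8 ≡ 303^2 = 91809 ≡ 122 (mod 331)
6^16 ≡ 122^2 = 14884 ≡ 320 (mod 331)
6^32 ≡ 320^2 = 102400 ≡ 121 (mod 331)
6^64 ≡ 121^2 = 14641 ≡ 77 (mod 331)
6^128 ≡ 77^2 = 5929 ≡ 302 (mod 331)
165 = 128 + 32 + 4 + 1 in binary powers of 2.
So 6^165 ≡ 302 · 121 · 303 · 6 ≡ 1 (mod 331).
Since 6^d ≡ 1 (mod 331), base 6 does not prove 331 composite.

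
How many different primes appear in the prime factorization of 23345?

23345 = 5 · 4669
4669 = 7 · 667
667 = 23 · 29
23345 = 5 · 7 · 23 · 29, which has 4 distinct prime factors.

4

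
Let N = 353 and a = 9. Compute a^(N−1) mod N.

9^1 ≡ 9 (mod 353)
9^2 ≡ 9^2 = 81 ≡ 81 (mod 353)
9^4 ≡ 81^2 = 6561 ≡ 207 (mod 353)
9^8 ≡ 207^2 = 42849 ≡ 136 (mod 353)
9^16 ≡ 136^2 = 18496 ≡ 140 (mod 353)
9^32 ≡ 140^2 = 19600 ≡ 185 (mod 353)
9^64 ≡ 185^2 = 34225 ≡ 337 (mod 353)
9^128 ≡ 337^2 = 113569 ≡ 256 (mod 353)
9^256 ≡ 256^2 = 65536 ≡ 231 (mod 353)
352 = 256 + 64 + 32 in binary powers of 2.
So 9^352 ≡ 231 · 337 · 185 ≡ 1 (mod 353).
Since the result is 1, base 9 gives no evidence that 353 is composite.

1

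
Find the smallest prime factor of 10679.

10679 is odd.
Digit sum 23, not divisible by 3.
Ends in 9: not divisible by 5.
7: 10679 = 7·1525 + 4
11: 10679 = 11·970 + 9
13: 10679 = 13·821 + 6
17: 10679 = 17·628 + 3
19: 10679 = 19·562 + 1
23: 10679 = 23·464 + 7
29: 10679 = 29·368 + 7
31: 10679 = 31·344 + 15
37: 10679 = 37·288 + 23
41: 10679 = 41·260 + 19
43: 10679 = 43·248 + 15
47: 10679 = 47·227 + 10
53: 10679 = 53·201 + 26
59: 10679 = 59·181

59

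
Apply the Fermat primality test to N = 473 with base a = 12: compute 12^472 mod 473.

210

12^1 ≡ 12 (mod 473)
12^2 ≡ 12^2 = 144 ≡ 144 (mod 473)
12^4 ≡ 144^2 = 20736 ≡ 397 (mod 473)
12^8 ≡ 397^2 = 157609 ≡ 100 (mod 473)
12^16 ≡ 100^2 = 10000 ≡ 67 (mod 473)
12^32 ≡ 67^2 = 4489 ≡ 232 (mod 473)
12^64 ≡ 232^2 = 53824 ≡ 375 (mod 473)
12^128 ≡ 375^2 = 140625 ≡ 144 (mod 473)
12^256 ≡ 144^2 = 20736 ≡ 397 (mod 473)
472 = 256 + 128 + 64 + 16 + 8 in binary powers of 2.
So 12^472 ≡ 397 · 144 · 375 · 67 · 100 ≡ 210 (mod 473).
Since 210 ≠ 1, base 12 is a Fermat witness: 473 is composite.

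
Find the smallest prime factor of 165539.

11

165539 is odd.
Digit sum 29, not divisible by 3.
Ends in 9: not divisible by 5.
7: 165539 = 7·23648 + 3
11: 165539 = 11·15049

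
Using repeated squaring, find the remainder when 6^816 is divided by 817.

6^1 ≡ 6 (mod 817)
6^2 ≡ 6^2 = 36 ≡ 36 (mod 817)
6^4 ≡ 36^2 = 1296 ≡ 479 (mod 817)
6^8 ≡ 479^2 = 229441 ≡ 681 (mod 817)
6^16 ≡ 681^2 = 463761 ≡ 522 (mod 817)
6^32 ≡ 522^2 = 272484 ≡ 423 (mod 817)
6^64 ≡ 423^2 = 178929 ≡ 6 (mod 817)
6^128 ≡ 6^2 = 36 ≡ 36 (mod 817)
6^256 ≡ 36^2 = 1296 ≡ 479 (mod 817)
6^512 ≡ 479^2 = 229441 ≡ 681 (mod 817)
816 = 512 + 256 + 32 + 16 in binary powers of 2.
So 6^816 ≡ 681 · 479 · 423 · 522 ≡ 87 (mod 817).
Since 87 ≠ 1, base 6 is a Fermat witness: 817 is composite.

87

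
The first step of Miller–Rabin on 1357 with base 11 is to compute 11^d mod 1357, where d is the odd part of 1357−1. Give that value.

364

1357 − 1 = 1356 = 2^2 · 339, so d = 339.
11^1 ≡ 11 (mod 1357)
11^2 ≡ 11^2 = 121 ≡ 121 (mod 1357)
11^4 ≡ 121^2 = 14641 ≡ 1071 (mod 1357)
11^8 ≡ 1071^2 = 1147041 ≡ 376 (mod 1357)
11^16 ≡ 376^2 = 141376 ≡ 248 (mod 1357)
11^32 ≡ 248^2 = 61504 ≡ 439 (mod 1357)
11^64 ≡ 439^2 = 192721 ≡ 27 (mod 1357)
11^128 ≡ 27^2 = 729 ≡ 729 (mod 1357)
11^256 ≡ 729^2 = 531441 ≡ 854 (mod 1357)
339 = 256 + 64 + 16 + 2 + 1 in binary powers of 2.
So 11^339 ≡ 854 · 27 · 248 · 121 · 11 ≡ 364 (mod 1357).
Squaring chain: 364 → 867; never reaches −1, so base 11 is a Miller–Rabin witness that 1357 is composite.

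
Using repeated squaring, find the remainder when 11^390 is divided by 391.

11^1 ≡ 11 (mod 391)
11^2 ≡ 11^2 = 121 ≡ 121 (mod 391)
11^4 ≡ 121^2 = 14641 ≡ 174 (mod 391)
11^8 ≡ 174^2 = 30276 ≡ 169 (mod 391)
11^16 ≡ 169^2 = 28561 ≡ 18 (mod 391)
11^32 ≡ 18^2 = 324 ≡ 324 (mod 391)
11^64 ≡ 324^2 = 104976 ≡ 188 (mod 391)
11^128 ≡ 188^2 = 35344 ≡ 154 (mod 391)
11^256 ≡ 154^2 = 23716 ≡ 256 (mod 391)
390 = 256 + 128 + 4 + 2 in binary powers of 2.
So 11^390 ≡ 256 · 154 · 174 · 121 ≡ 110 (mod 391).
Since 110 ≠ 1, base 11 is a Fermat witness: 391 is composite.

110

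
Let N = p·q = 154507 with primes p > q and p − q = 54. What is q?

Since p = q + 54, we have 154507 = q(q + 54), so q² + 54q − 154507 = 0.
Discriminant: 54² + 4·154507 = 2916 + 618028 = 620944; √620944 = 788.
q = (−54 + 788)/2 = 367, and p = q + 54 = 421.
Check: 367 · 421 = 154507.

367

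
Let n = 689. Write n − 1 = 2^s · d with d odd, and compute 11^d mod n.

93

689 − 1 = 688 = 2^4 · 43, so d = 43.
11^1 ≡ 11 (mod 689)
11^2 ≡ 11^2 = 121 ≡ 121 (mod 689)
11^4 ≡ 121^2 = 14641 ≡ 172 (mod 689)
11^8 ≡ 172^2 = 29584 ≡ 646 (mod 689)
11^16 ≡ 646^2 = 417316 ≡ 471 (mod 689)
11^32 ≡ 471^2 = 221841 ≡ 672 (mod 689)
43 = 32 + 8 + 2 + 1 in binary powers of 2.
So 11^43 ≡ 672 · 646 · 121 · 11 ≡ 93 (mod 689).
Squaring chain: 93 → 381 → 471 → 672; never reaches −1, so base 11 is a Miller–Rabin witness that 689 is composite.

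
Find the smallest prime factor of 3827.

43

3827 is odd.
Digit sum 20, not divisible by 3.
Ends in 7: not divisible by 5.
7: 3827 = 7·546 + 5
11: 3827 = 11·347 + 10
13: 3827 = 13·294 + 5
17: 3827 = 17·225 + 2
19: 3827 = 19·201 + 8
23: 3827 = 23·166 + 9
29: 3827 = 29·131 + 28
31: 3827 = 31·123 + 14
37: 3827 = 37·103 + 16
41: 3827 = 41·93 + 14
43: 3827 = 43·89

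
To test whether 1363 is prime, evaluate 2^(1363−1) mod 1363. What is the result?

361

2^1 ≡ 2 (mod 1363)
2^2 ≡ 2^2 = 4 ≡ 4 (mod 1363)
2^4 ≡ 4^2 = 16 ≡ 16 (mod 1363)
2^8 ≡ 16^2 = 256 ≡ 256 (mod 1363)
2^16 ≡ 256^2 = 65536 ≡ 112 (mod 1363)
2^32 ≡ 112^2 = 12544 ≡ 277 (mod 1363)
2^64 ≡ 277^2 = 76729 ≡ 401 (mod 1363)
2^128 ≡ 401^2 = 160801 ≡ 1330 (mod 1363)
2^256 ≡ 1330^2 = 1768900 ≡ 1089 (mod 1363)
2^512 ≡ 1089^2 = 1185921 ≡ 111 (mod 1363)
2^1024 ≡ 111^2 = 12321 ≡ 54 (mod 1363)
1362 = 1024 + 256 + 64 + 16 + 2 in binary powers of 2.
So 2^1362 ≡ 54 · 1089 · 401 · 112 · 4 ≡ 361 (mod 1363).
Since 361 ≠ 1, base 2 is a Fermat witness: 1363 is composite.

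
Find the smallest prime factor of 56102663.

89

56102663 is odd.
Digit sum 29, not divisible by 3.
Ends in 3: not divisible by 5.
7: 56102663 = 7·8014666 + 1
11: 56102663 = 11·5100242 + 1
13: 56102663 = 13·4315589 + 6
17: 56102663 = 17·3300156 + 11
19: 56102663 = 19·2952771 + 14
23: 56102663 = 23·2439246 + 5
29: 56102663 = 29·1934574 + 17
31: 56102663 = 31·1809763 + 10
37: 56102663 = 37·1516288 + 7
41: 56102663 = 41·1368357 + 26
43: 56102663 = 43·1304713 + 4
47: 56102663 = 47·1193673 + 32
53: 56102663 = 53·1058540 + 43
59: 56102663 = 59·950892 + 35
61: 56102663 = 61·919715 + 48
67: 56102663 = 67·837353 + 12
71: 56102663 = 71·790178 + 25
73: 56102663 = 73·768529 + 46
79: 56102663 = 79·710160 + 23
83: 56102663 = 83·675935 + 58
89: 56102663 = 89·630367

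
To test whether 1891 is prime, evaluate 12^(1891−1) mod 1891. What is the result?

12^1 ≡ 12 (mod 1891)
12^2 ≡ 12^2 = 144 ≡ 144 (mod 1891)
12^4 ≡ 144^2 = 20736 ≡ 1826 (mod 1891)
12^8 ≡ 1826^2 = 3334276 ≡ 443 (mod 1891)
12^16 ≡ 443^2 = 196249 ≡ 1476 (mod 1891)
12^32 ≡ 1476^2 = 2178576 ≡ 144 (mod 1891)
12^64 ≡ 144^2 = 20736 ≡ 1826 (mod 1891)
12^128 ≡ 1826^2 = 3334276 ≡ 443 (mod 1891)
12^256 ≡ 443^2 = 196249 ≡ 1476 (mod 1891)
12^512 ≡ 1476^2 = 2178576 ≡ 144 (mod 1891)
12^1024 ≡ 144^2 = 20736 ≡ 1826 (mod 1891)
1890 = 1024 + 512 + 256 + 64 + 32 + 2 in binary powers of 2.
So 12^1890 ≡ 1826 · 144 · 1476 · 1826 · 144 · 144 ≡ 1 (mod 1891).
Since the result is 1, base 12 gives no evidence that 1891 is composite.

1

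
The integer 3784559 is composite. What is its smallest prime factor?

3784559 is odd.
Digit sum 41, not divisible by 3.
Ends in 9: not divisible by 5.
7: 3784559 = 7·540651 + 2
11: 3784559 = 11·344050 + 9
13: 3784559 = 13·291119 + 12
17: 3784559 = 17·222621 + 2
19: 3784559 = 19·199187 + 6
23: 3784559 = 23·164546 + 1
29: 3784559 = 29·130502 + 1
31: 3784559 = 31·122082 + 17
37: 3784559 = 37·102285 + 14
41: 3784559 = 41·92306 + 13
43: 3784559 = 43·88013

43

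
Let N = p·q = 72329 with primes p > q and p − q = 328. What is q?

Since p = q + 328, we have 72329 = q(q + 328), so q² + 328q − 72329 = 0.
Discriminant: 328² + 4·72329 = 107584 + 289316 = 396900; √396900 = 630.
q = (−328 + 630)/2 = 151, and p = q + 328 = 479.
Check: 151 · 479 = 72329.

151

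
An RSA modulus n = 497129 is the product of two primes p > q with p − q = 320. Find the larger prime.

883

Since p = q + 320, we have 497129 = q(q + 320), so q² + 320q − 497129 = 0.
Discriminant: 320² + 4·497129 = 102400 + 1988516 = 2090916; √2090916 = 1446.
q = (−320 + 1446)/2 = 563, and p = q + 320 = 883.
Check: 563 · 883 = 497129.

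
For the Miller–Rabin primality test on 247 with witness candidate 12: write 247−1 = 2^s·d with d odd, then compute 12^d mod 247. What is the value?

246

247 − 1 = 246 = 2^1 · 123, so d = 123.
12^1 ≡ 12 (mod 247)
12^2 ≡ 12^2 = 144 ≡ 144 (mod 247)
12^4 ≡ 144^2 = 20736 ≡ 235 (mod 247)
12^8 ≡ 235^2 = 55225 ≡ 144 (mod 247)
12^16 ≡ 144^2 = 20736 ≡ 235 (mod 247)
12^32 ≡ 235^2 = 55225 ≡ 144 (mod 247)
12^64 ≡ 144^2 = 20736 ≡ 235 (mod 247)
123 = 64 + 32 + 16 + 8 + 2 + 1 in binary powers of 2.
So 12^123 ≡ 235 · 144 · 235 · 144 · 144 · 12 ≡ 246 (mod 247).
Since 12^d ≡ 246 (mod 247), base 12 does not prove 247 composite.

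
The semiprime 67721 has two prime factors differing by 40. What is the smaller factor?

Since p = q + 40, we have 67721 = q(q + 40), so q² + 40q − 67721 = 0.
Discriminant: 40² + 4·67721 = 1600 + 270884 = 272484; √272484 = 522.
q = (−40 + 522)/2 = 241, and p = q + 40 = 281.
Check: 241 · 281 = 67721.

241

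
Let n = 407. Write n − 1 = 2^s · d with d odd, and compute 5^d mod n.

279

407 − 1 = 406 = 2^1 · 203, so d = 203.
5^1 ≡ 5 (mod 407)
5^2 ≡ 5^2 = 25 ≡ 25 (mod 407)
5^4 ≡ 25^2 = 625 ≡ 218 (mod 407)
5^8 ≡ 218^2 = 47524 ≡ 312 (mod 407)
5^16 ≡ 312^2 = 97344 ≡ 71 (mod 407)
5^32 ≡ 71^2 = 5041 ≡ 157 (mod 407)
5^64 ≡ 157^2 = 24649 ≡ 229 (mod 407)
5^128 ≡ 229^2 = 52441 ≡ 345 (mod 407)
203 = 128 + 64 + 8 + 2 + 1 in binary powers of 2.
So 5^203 ≡ 345 · 229 · 312 · 25 · 5 ≡ 279 (mod 407).
Squaring chain: 279; never reaches −1, so base 5 is a Miller–Rabin witness that 407 is composite.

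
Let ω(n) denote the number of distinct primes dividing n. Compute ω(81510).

6

81510 = 2 · 40755
40755 = 3 · 13585
13585 = 5 · 2717
2717 = 11 · 247
247 = 13 · 19
81510 = 2 · 3 · 5 · 11 · 13 · 19, which has 6 distinct prime factors.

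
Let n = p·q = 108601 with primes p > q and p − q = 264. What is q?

Since p = q + 264, we have 108601 = q(q + 264), so q² + 264q − 108601 = 0.
Discriminant: 264² + 4·108601 = 69696 + 434404 = 504100; √504100 = 710.
q = (−264 + 710)/2 = 223, and p = q + 264 = 487.
Check: 223 · 487 = 108601.

223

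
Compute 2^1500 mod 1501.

1128

2^1 ≡ 2 (mod 1501)
2^2 ≡ 2^2 = 4 ≡ 4 (mod 1501)
2^4 ≡ 4^2 = 16 ≡ 16 (mod 1501)
2^8 ≡ 16^2 = 256 ≡ 256 (mod 1501)
2^16 ≡ 256^2 = 65536 ≡ 993 (mod 1501)
2^32 ≡ 993^2 = 986049 ≡ 1393 (mod 1501)
2^64 ≡ 1393^2 = 1940449 ≡ 1157 (mod 1501)
2^128 ≡ 1157^2 = 1338649 ≡ 1258 (mod 1501)
2^256 ≡ 1258^2 = 1582564 ≡ 510 (mod 1501)
2^512 ≡ 510^2 = 260100 ≡ 427 (mod 1501)
2^1024 ≡ 427^2 = 182329 ≡ 708 (mod 1501)
1500 = 1024 + 256 + 128 + 64 + 16 + 8 + 4 in binary powers of 2.
So 2^1500 ≡ 708 · 510 · 1258 · 1157 · 993 · 256 · 16 ≡ 1128 (mod 1501).
Since 1128 ≠ 1, base 2 is a Fermat witness: 1501 is composite.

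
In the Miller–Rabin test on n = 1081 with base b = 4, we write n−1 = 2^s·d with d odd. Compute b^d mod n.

271

1081 − 1 = 1080 = 2^3 · 135, so d = 135.
4^1 ≡ 4 (mod 1081)
4^2 ≡ 4^2 = 16 ≡ 16 (mod 1081)
4^4 ≡ 16^2 = 256 ≡ 256 (mod 1081)
4^8 ≡ 256^2 = 65536 ≡ 676 (mod 1081)
4^16 ≡ 676^2 = 456976 ≡ 794 (mod 1081)
4^32 ≡ 794^2 = 630436 ≡ 213 (mod 1081)
4^64 ≡ 213^2 = 45369 ≡ 1048 (mod 1081)
4^128 ≡ 1048^2 = 1098304 ≡ 8 (mod 1081)
135 = 128 + 4 + 2 + 1 in binary powers of 2.
So 4^135 ≡ 8 · 256 · 16 · 4 ≡ 271 (mod 1081).
Squaring chain: 271 → 1014 → 165; never reaches −1, so base 4 is a Miller–Rabin witness that 1081 is composite.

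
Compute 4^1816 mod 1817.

4^1 ≡ 4 (mod 1817)
4^2 ≡ 4^2 = 16 ≡ 16 (mod 1817)
4^4 ≡ 16^2 = 256 ≡ 256 (mod 1817)
4^8 ≡ 256^2 = 65536 ≡ 124 (mod 1817)
4^16 ≡ 124^2 = 15376 ≡ 840 (mod 1817)
4^32 ≡ 840^2 = 705600 ≡ 604 (mod 1817)
4^64 ≡ 604^2 = 364816 ≡ 1416 (mod 1817)
4^128 ≡ 1416^2 = 2005056 ≡ 905 (mod 1817)
4^256 ≡ 905^2 = 819025 ≡ 1375 (mod 1817)
4^512 ≡ 1375^2 = 1890625 ≡ 945 (mod 1817)
4^1024 ≡ 945^2 = 893025 ≡ 878 (mod 1817)
1816 = 1024 + 512 + 256 + 16 + 8 in binary powers of 2.
So 4^1816 ≡ 878 · 945 · 1375 · 840 · 124 ≡ 901 (mod 1817).
Since 901 ≠ 1, base 4 is a Fermat witness: 1817 is composite.

901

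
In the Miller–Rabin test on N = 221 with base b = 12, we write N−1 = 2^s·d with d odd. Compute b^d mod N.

221 − 1 = 220 = 2^2 · 55, so d = 55.
12^1 ≡ 12 (mod 221)
12^2 ≡ 12^2 = 144 ≡ 144 (mod 221)
12^4 ≡ 144^2 = 20736 ≡ 183 (mod 221)
12^8 ≡ 183^2 = 33489 ≡ 118 (mod 221)
12^16 ≡ 118^2 = 13924 ≡ 1 (mod 221)
12^32 ≡ 1^2 = 1 ≡ 1 (mod 221)
55 = 32 + 16 + 4 + 2 + 1 in binary powers of 2.
So 12^55 ≡ 1 · 1 · 183 · 144 · 12 ≡ 194 (mod 221).
Squaring chain: 194 → 66; never reaches −1, so base 12 is a Miller–Rabin witness that 221 is composite.

194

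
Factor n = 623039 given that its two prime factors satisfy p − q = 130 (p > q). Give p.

Since p = q + 130, we have 623039 = q(q + 130), so q² + 130q − 623039 = 0.
Discriminant: 130² + 4·623039 = 16900 + 2492156 = 2509056; √2509056 = 1584.
q = (−130 + 1584)/2 = 727, and p = q + 130 = 857.
Check: 727 · 857 = 623039.

857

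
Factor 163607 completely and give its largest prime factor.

59

163607 = 47 · 3481
3481 = 59 · 59
59 = 59 · 1
So 163607 = 47 · 59^2; the largest prime factor is 59.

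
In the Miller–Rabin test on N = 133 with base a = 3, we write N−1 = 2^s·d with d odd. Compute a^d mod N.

133 − 1 = 132 = 2^2 · 33, so d = 33.
3^1 ≡ 3 (mod 133)
3^2 ≡ 3^2 = 9 ≡ 9 (mod 133)
3^4 ≡ 9^2 = 81 ≡ 81 (mod 133)
3^8 ≡ 81^2 = 6561 ≡ 44 (mod 133)
3^16 ≡ 44^2 = 1936 ≡ 74 (mod 133)
3^32 ≡ 74^2 = 5476 ≡ 23 (mod 133)
33 = 32 + 1 in binary powers of 2.
So 3^33 ≡ 23 · 3 ≡ 69 (mod 133).
Squaring chain: 69 → 106; never reaches −1, so base 3 is a Miller–Rabin witness that 133 is composite.

69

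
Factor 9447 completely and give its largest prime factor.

9447 = 3 · 3149
3149 = 47 · 67
67 is prime.
So 9447 = 3 · 47 · 67; the largest prime factor is 67.

67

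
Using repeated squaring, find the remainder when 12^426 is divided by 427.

400

12^1 ≡ 12 (mod 427)
12^2 ≡ 12^2 = 144 ≡ 144 (mod 427)
12^4 ≡ 144^2 = 20736 ≡ 240 (mod 427)
12^8 ≡ 240^2 = 57600 ≡ 382 (mod 427)
12^16 ≡ 382^2 = 145924 ≡ 317 (mod 427)
12^32 ≡ 317^2 = 100489 ≡ 144 (mod 427)
12^64 ≡ 144^2 = 20736 ≡ 240 (mod 427)
12^128 ≡ 240^2 = 57600 ≡ 382 (mod 427)
12^256 ≡ 382^2 = 145924 ≡ 317 (mod 427)
426 = 256 + 128 + 32 + 8 + 2 in binary powers of 2.
So 12^426 ≡ 317 · 382 · 144 · 382 · 144 ≡ 400 (mod 427).
Since 400 ≠ 1, base 12 is a Fermat witness: 427 is composite.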